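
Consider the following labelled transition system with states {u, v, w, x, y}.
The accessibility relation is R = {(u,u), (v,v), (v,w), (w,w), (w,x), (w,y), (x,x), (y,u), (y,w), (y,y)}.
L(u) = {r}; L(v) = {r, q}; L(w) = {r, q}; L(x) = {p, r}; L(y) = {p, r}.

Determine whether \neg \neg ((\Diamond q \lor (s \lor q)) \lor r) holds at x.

At x: \neg ((\Diamond q \lor (s \lor q)) \lor r) is false, so \neg \neg ((\Diamond q \lor (s \lor q)) \lor r) is true.
  At x: (\Diamond q \lor (s \lor q)) \lor r is true, so \neg ((\Diamond q \lor (s \lor q)) \lor r) is false.
    At x: \Diamond q \lor (s \lor q) is false, r is true, so (\Diamond q \lor (s \lor q)) \lor r is true.
      At x: \Diamond q is false, s \lor q is false, so \Diamond q \lor (s \lor q) is false.

Yes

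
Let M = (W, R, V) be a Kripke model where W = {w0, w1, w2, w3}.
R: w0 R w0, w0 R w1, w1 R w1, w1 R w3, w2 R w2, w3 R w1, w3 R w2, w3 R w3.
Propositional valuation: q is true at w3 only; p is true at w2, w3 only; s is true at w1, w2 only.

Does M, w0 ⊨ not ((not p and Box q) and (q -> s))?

At w0: (not p and Box q) and (q -> s) is false, so not ((not p and Box q) and (q -> s)) is true.
  At w0: not p and Box q is false, q -> s is true, so (not p and Box q) and (q -> s) is false.
    At w0: not p is true, Box q is false, so not p and Box q is false.
      At w0: Box q requires q at every successor {w0, w1}.
        q fails at w0, so Box q is false at w0.

Yes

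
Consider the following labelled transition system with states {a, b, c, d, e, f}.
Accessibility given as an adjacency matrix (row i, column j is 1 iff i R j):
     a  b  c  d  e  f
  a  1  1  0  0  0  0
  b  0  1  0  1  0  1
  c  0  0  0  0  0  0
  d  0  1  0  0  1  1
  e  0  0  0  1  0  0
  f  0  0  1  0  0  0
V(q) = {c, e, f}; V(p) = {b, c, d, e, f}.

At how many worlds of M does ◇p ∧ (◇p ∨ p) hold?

Recall that ◇ψ holds at a world iff ψ holds at some accessible world.
Let φ = ◇p ∧ (◇p ∨ p). Evaluate φ at each world:
  a (successors {a, b}): φ is true.
  b (successors {b, d, f}): φ is true.
  c (successors ∅): φ is false.
  d (successors {b, e, f}): φ is true.
  e (successors {d}): φ is true.
  f (successors {c}): φ is true.
For instance, at b:
  At b: ◇p is true, ◇p ∨ p is true, so ◇p ∧ (◇p ∨ p) is true.
    At b: ◇p requires p at some successor in {b, d, f}.
      p holds at b, so ◇p is true at b.
    At b: ◇p is true, p is true, so ◇p ∨ p is true.
      At b: ◇p requires p at some successor in {b, d, f}.
        p holds at b, so ◇p is true at b.
Satisfying worlds: {a, b, d, e, f}

5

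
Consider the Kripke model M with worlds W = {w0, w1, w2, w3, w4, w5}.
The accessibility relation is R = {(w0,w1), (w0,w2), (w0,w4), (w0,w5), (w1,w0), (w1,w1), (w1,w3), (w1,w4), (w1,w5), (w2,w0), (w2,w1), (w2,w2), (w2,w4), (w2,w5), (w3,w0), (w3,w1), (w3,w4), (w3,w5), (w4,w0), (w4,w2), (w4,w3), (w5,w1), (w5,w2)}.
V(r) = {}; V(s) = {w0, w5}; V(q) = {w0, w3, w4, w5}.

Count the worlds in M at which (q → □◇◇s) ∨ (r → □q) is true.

6

Let φ = (q → □◇◇s) ∨ (r → □q). Evaluate φ at each world:
  w0 (successors {w1, w2, w4, w5}): φ is true.
  w1 (successors {w0, w1, w3, w4, w5}): φ is true.
  w2 (successors {w0, w1, w2, w4, w5}): φ is true.
  w3 (successors {w0, w1, w4, w5}): φ is true.
  w4 (successors {w0, w2, w3}): φ is true.
  w5 (successors {w1, w2}): φ is true.
For instance, at w4:
  At w4: q → □◇◇s is true, r → □q is true, so (q → □◇◇s) ∨ (r → □q) is true.
    At w4: q is true, □◇◇s is true, so q → □◇◇s is true.
      At w4: □◇◇s requires ◇◇s at every successor {w0, w2, w3}.
        At w0: ◇◇s is true.
        At w2: ◇◇s is true.
        At w3: ◇◇s is true.
      So □◇◇s is true at w4.
    At w4: r is false, □q is false, so r → □q is true.
      At w4: □q requires q at every successor {w0, w2, w3}.
        q fails at w2, so □q is false at w4.
Satisfying worlds: {w0, w1, w2, w3, w4, w5}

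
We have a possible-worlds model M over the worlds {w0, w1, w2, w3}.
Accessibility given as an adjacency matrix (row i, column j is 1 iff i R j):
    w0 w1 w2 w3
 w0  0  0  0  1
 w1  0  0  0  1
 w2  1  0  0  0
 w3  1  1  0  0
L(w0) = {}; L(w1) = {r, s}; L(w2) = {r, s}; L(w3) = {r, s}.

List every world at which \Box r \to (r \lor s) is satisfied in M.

Let φ = \Box r \to (r \lor s). Evaluate φ at each world:
  w0 (successors {w3}): φ is false.
  w1 (successors {w3}): φ is true.
  w2 (successors {w0}): φ is true.
  w3 (successors {w0, w1}): φ is true.
For instance, at w3:
  At w3: \Box r is false, r \lor s is true, so \Box r \to (r \lor s) is true.
    At w3: \Box r requires r at every successor {w0, w1}.
      r fails at w0, so \Box r is false at w3.
Satisfying worlds: {w1, w2, w3}

w1, w2, w3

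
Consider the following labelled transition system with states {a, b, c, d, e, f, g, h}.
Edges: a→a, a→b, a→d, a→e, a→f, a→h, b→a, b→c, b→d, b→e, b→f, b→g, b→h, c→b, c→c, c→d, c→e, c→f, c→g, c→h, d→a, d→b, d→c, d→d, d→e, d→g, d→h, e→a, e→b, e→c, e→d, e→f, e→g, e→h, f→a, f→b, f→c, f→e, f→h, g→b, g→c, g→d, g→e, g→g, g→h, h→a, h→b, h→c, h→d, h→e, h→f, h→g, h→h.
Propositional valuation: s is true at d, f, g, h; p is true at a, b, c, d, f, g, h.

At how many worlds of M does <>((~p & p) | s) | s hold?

8

Let φ = <>((~p & p) | s) | s. Evaluate φ at each world:
  a (successors {a, b, d, e, f, h}): φ is true.
  b (successors {a, c, d, e, f, g, h}): φ is true.
  c (successors {b, c, d, e, f, g, h}): φ is true.
  d (successors {a, b, c, d, e, g, h}): φ is true.
  e (successors {a, b, c, d, f, g, h}): φ is true.
  f (successors {a, b, c, e, h}): φ is true.
  g (successors {b, c, d, e, g, h}): φ is true.
  h (successors {a, b, c, d, e, f, g, h}): φ is true.
For instance, at g:
  At g: <>((~p & p) | s) is true, s is true, so <>((~p & p) | s) | s is true.
    At g: <>((~p & p) | s) requires (~p & p) | s at some successor in {b, c, d, e, g, h}.
      (~p & p) | s holds at d, so <>((~p & p) | s) is true at g.
Satisfying worlds: {a, b, c, d, e, f, g, h}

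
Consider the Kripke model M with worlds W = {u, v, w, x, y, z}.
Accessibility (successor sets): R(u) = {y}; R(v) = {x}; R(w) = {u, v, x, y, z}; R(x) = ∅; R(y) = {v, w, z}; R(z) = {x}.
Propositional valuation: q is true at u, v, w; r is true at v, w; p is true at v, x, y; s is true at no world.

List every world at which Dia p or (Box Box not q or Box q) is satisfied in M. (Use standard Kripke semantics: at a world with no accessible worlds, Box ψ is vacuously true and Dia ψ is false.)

Let φ = Dia p or (Box Box not q or Box q). Evaluate φ at each world:
  u (successors {y}): φ is true.
  v (successors {x}): φ is true.
  w (successors {u, v, x, y, z}): φ is true.
  x (successors ∅): φ is true.
  y (successors {v, w, z}): φ is true.
  z (successors {x}): φ is true.
For instance, at y:
  At y: Dia p is true, Box Box not q or Box q is false, so Dia p or (Box Box not q or Box q) is true.
    At y: Dia p requires p at some successor in {v, w, z}.
      p holds at v, so Dia p is true at y.
    At y: Box Box not q is false, Box q is false, so Box Box not q or Box q is false.
      At y: Box Box not q requires Box not q at every successor {v, w, z}.
        Box not q fails at w, so Box Box not q is false at y.
      At y: Box q requires q at every successor {v, w, z}.
        q fails at z, so Box q is false at y.
Satisfying worlds: {u, v, w, x, y, z}

u, v, w, x, y, z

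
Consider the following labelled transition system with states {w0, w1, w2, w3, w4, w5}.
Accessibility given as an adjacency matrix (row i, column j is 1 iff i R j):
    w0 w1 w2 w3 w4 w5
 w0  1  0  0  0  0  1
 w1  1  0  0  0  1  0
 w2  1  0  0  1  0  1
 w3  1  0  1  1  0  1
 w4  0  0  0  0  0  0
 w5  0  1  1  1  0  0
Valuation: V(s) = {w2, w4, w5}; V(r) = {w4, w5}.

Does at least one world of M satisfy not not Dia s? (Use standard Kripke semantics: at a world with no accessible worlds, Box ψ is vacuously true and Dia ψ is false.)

Yes

Let φ = not not Dia s. Evaluate φ at each world:
  w0 (successors {w0, w5}): φ is true.
  w1 (successors {w0, w4}): φ is true.
  w2 (successors {w0, w3, w5}): φ is true.
  w3 (successors {w0, w2, w3, w5}): φ is true.
  w4 (successors ∅): φ is false.
  w5 (successors {w1, w2, w3}): φ is true.
Detail at w0 (witness):
  At w0: not Dia s is false, so not not Dia s is true.
    At w0: Dia s is true, so not Dia s is false.
      At w0: Dia s requires s at some successor in {w0, w5}.
        s holds at w5, so Dia s is true at w0.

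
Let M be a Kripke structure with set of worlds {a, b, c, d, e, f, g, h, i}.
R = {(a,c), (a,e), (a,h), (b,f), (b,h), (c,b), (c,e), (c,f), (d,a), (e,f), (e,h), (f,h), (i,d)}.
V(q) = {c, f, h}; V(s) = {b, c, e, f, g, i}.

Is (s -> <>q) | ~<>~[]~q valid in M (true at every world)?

Yes

Let φ = (s -> <>q) | ~<>~[]~q. Evaluate φ at each world:
  a (successors {c, e, h}): φ is true.
  b (successors {f, h}): φ is true.
  c (successors {b, e, f}): φ is true.
  d (successors {a}): φ is true.
  e (successors {f, h}): φ is true.
  f (successors {h}): φ is true.
  g (successors ∅): φ is true.
  h (successors ∅): φ is true.
  i (successors {d}): φ is true.
For instance, at f:
  At f: s -> <>q is true, ~<>~[]~q is true, so (s -> <>q) | ~<>~[]~q is true.
    At f: s is true, <>q is true, so s -> <>q is true.
      At f: <>q requires q at some successor in {h}.
        q holds at h, so <>q is true at f.
    At f: <>~[]~q is false, so ~<>~[]~q is true.
      At f: <>~[]~q requires ~[]~q at some successor in {h}.
        At h: ~[]~q is false.
      So <>~[]~q is false at f.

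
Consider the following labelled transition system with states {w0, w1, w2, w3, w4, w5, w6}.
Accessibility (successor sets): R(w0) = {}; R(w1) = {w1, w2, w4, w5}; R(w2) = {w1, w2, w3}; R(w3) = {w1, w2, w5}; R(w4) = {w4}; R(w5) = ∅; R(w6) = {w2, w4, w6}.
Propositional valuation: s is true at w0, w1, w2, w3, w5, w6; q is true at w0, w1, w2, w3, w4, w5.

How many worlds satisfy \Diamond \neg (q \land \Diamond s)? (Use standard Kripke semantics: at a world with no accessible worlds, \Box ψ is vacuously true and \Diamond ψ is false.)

4

Let φ = \Diamond \neg (q \land \Diamond s). Evaluate φ at each world:
  w0 (successors ∅): φ is false.
  w1 (successors {w1, w2, w4, w5}): φ is true.
  w2 (successors {w1, w2, w3}): φ is false.
  w3 (successors {w1, w2, w5}): φ is true.
  w4 (successors {w4}): φ is true.
  w5 (successors ∅): φ is false.
  w6 (successors {w2, w4, w6}): φ is true.
For instance, at w1:
  At w1: \Diamond \neg (q \land \Diamond s) requires \neg (q \land \Diamond s) at some successor in {w1, w2, w4, w5}.
    \neg (q \land \Diamond s) holds at w4, so \Diamond \neg (q \land \Diamond s) is true at w1.
      At w4: q \land \Diamond s is false, so \neg (q \land \Diamond s) is true.
Satisfying worlds: {w1, w3, w4, w6}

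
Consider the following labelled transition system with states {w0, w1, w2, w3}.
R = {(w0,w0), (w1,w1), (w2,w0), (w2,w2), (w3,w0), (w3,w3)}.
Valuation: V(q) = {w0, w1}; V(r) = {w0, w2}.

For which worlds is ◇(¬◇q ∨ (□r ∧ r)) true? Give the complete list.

Let φ = ◇(¬◇q ∨ (□r ∧ r)). Evaluate φ at each world:
  w0 (successors {w0}): φ is true.
  w1 (successors {w1}): φ is false.
  w2 (successors {w0, w2}): φ is true.
  w3 (successors {w0, w3}): φ is true.
For instance, at w1:
  At w1: ◇(¬◇q ∨ (□r ∧ r)) requires ¬◇q ∨ (□r ∧ r) at some successor in {w1}.
    At w1: ¬◇q ∨ (□r ∧ r) is false.
  So ◇(¬◇q ∨ (□r ∧ r)) is false at w1.
Satisfying worlds: {w0, w2, w3}

w0, w2, w3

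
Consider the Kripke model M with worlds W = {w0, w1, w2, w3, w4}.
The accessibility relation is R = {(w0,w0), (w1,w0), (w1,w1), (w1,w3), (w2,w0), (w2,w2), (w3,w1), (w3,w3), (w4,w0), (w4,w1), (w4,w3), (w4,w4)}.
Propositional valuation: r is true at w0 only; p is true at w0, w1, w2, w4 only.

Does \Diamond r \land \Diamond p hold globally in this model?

No

Recall that \Diamond ψ holds at a world iff ψ holds at some accessible world.
Let φ = \Diamond r \land \Diamond p. Evaluate φ at each world:
  w0 (successors {w0}): φ is true.
  w1 (successors {w0, w1, w3}): φ is true.
  w2 (successors {w0, w2}): φ is true.
  w3 (successors {w1, w3}): φ is false.
  w4 (successors {w0, w1, w3, w4}): φ is true.
Detail at w3 (counterexample):
  At w3: \Diamond r is false, \Diamond p is true, so \Diamond r \land \Diamond p is false.
    At w3: \Diamond r requires r at some successor in {w1, w3}.
      At w1: r is false.
      At w3: r is false.
    So \Diamond r is false at w3.
    At w3: \Diamond p requires p at some successor in {w1, w3}.
      p holds at w1, so \Diamond p is true at w3.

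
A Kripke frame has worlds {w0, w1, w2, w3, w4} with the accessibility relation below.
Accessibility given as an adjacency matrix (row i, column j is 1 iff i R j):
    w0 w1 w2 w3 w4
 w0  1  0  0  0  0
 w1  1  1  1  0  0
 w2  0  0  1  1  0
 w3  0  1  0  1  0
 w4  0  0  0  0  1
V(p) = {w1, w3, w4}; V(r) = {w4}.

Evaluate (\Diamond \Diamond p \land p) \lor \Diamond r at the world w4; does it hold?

Yes

At w4: \Diamond \Diamond p \land p is true, \Diamond r is true, so (\Diamond \Diamond p \land p) \lor \Diamond r is true.
  At w4: \Diamond \Diamond p is true, p is true, so \Diamond \Diamond p \land p is true.
    At w4: \Diamond \Diamond p requires \Diamond p at some successor in {w4}.
      \Diamond p holds at w4, so \Diamond \Diamond p is true at w4.
  At w4: \Diamond r requires r at some successor in {w4}.
    r holds at w4, so \Diamond r is true at w4.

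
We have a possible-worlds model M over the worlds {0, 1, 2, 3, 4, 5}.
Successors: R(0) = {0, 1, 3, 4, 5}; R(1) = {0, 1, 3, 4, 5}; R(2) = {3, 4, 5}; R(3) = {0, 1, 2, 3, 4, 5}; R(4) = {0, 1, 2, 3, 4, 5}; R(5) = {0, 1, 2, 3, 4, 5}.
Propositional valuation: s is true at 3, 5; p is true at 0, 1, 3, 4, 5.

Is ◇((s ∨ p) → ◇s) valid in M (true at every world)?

Let φ = ◇((s ∨ p) → ◇s). Evaluate φ at each world:
  0 (successors {0, 1, 3, 4, 5}): φ is true.
  1 (successors {0, 1, 3, 4, 5}): φ is true.
  2 (successors {3, 4, 5}): φ is true.
  3 (successors {0, 1, 2, 3, 4, 5}): φ is true.
  4 (successors {0, 1, 2, 3, 4, 5}): φ is true.
  5 (successors {0, 1, 2, 3, 4, 5}): φ is true.
For instance, at 5:
  At 5: ◇((s ∨ p) → ◇s) requires (s ∨ p) → ◇s at some successor in {0, 1, 2, 3, 4, 5}.
    (s ∨ p) → ◇s holds at 0, so ◇((s ∨ p) → ◇s) is true at 5.
      At 0: s ∨ p is true, ◇s is true, so (s ∨ p) → ◇s is true.

Yes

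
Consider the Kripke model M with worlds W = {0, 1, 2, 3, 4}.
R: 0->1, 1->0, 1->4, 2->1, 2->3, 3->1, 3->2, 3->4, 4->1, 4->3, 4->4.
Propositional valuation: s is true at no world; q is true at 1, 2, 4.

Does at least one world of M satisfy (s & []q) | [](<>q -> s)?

No

Let φ = (s & []q) | [](<>q -> s). Evaluate φ at each world:
  0 (successors {1}): φ is false.
  1 (successors {0, 4}): φ is false.
  2 (successors {1, 3}): φ is false.
  3 (successors {1, 2, 4}): φ is false.
  4 (successors {1, 3, 4}): φ is false.
For instance, at 3:
  At 3: s & []q is false, [](<>q -> s) is false, so (s & []q) | [](<>q -> s) is false.
    At 3: s is false, []q is true, so s & []q is false.
      At 3: []q requires q at every successor {1, 2, 4}.
        At 1: q is true.
        At 2: q is true.
        At 4: q is true.
      So []q is true at 3.
    At 3: [](<>q -> s) requires <>q -> s at every successor {1, 2, 4}.
      <>q -> s fails at 1, so [](<>q -> s) is false at 3.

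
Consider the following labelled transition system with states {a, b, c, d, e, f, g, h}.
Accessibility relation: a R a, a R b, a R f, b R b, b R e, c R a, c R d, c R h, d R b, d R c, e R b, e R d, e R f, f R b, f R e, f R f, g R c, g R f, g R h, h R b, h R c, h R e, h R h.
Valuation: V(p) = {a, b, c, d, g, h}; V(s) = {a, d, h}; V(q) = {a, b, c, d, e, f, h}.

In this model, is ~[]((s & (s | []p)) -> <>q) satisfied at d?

At d: []((s & (s | []p)) -> <>q) is true, so ~[]((s & (s | []p)) -> <>q) is false.
  At d: []((s & (s | []p)) -> <>q) requires (s & (s | []p)) -> <>q at every successor {b, c}.
      At b: s & (s | []p) is false, <>q is true, so (s & (s | []p)) -> <>q is true.
      At c: s & (s | []p) is false, <>q is true, so (s & (s | []p)) -> <>q is true.
  So []((s & (s | []p)) -> <>q) is true at d.

No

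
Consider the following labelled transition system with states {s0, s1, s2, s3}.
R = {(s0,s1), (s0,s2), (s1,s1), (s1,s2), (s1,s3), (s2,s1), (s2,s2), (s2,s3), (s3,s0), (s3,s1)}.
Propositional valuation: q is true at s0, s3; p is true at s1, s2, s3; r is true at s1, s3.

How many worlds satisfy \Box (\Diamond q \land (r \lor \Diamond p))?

Let φ = \Box (\Diamond q \land (r \lor \Diamond p)). Evaluate φ at each world:
  s0 (successors {s1, s2}): φ is true.
  s1 (successors {s1, s2, s3}): φ is true.
  s2 (successors {s1, s2, s3}): φ is true.
  s3 (successors {s0, s1}): φ is false.
For instance, at s0:
  At s0: \Box (\Diamond q \land (r \lor \Diamond p)) requires \Diamond q \land (r \lor \Diamond p) at every successor {s1, s2}.
      At s1: \Diamond q is true, r \lor \Diamond p is true, so \Diamond q \land (r \lor \Diamond p) is true.
      At s2: \Diamond q is true, r \lor \Diamond p is true, so \Diamond q \land (r \lor \Diamond p) is true.
  So \Box (\Diamond q \land (r \lor \Diamond p)) is true at s0.
Satisfying worlds: {s0, s1, s2}

3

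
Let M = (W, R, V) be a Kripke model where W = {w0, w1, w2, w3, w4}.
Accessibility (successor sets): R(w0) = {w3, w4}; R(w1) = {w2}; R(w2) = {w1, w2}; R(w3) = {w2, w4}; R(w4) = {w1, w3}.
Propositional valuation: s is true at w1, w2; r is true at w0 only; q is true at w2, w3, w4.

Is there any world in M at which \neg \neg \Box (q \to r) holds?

No

Let φ = \neg \neg \Box (q \to r). Evaluate φ at each world:
  w0 (successors {w3, w4}): φ is false.
  w1 (successors {w2}): φ is false.
  w2 (successors {w1, w2}): φ is false.
  w3 (successors {w2, w4}): φ is false.
  w4 (successors {w1, w3}): φ is false.
For instance, at w2:
  At w2: \neg \Box (q \to r) is true, so \neg \neg \Box (q \to r) is false.
    At w2: \Box (q \to r) is false, so \neg \Box (q \to r) is true.
      At w2: \Box (q \to r) requires q \to r at every successor {w1, w2}.
        q \to r fails at w2, so \Box (q \to r) is false at w2.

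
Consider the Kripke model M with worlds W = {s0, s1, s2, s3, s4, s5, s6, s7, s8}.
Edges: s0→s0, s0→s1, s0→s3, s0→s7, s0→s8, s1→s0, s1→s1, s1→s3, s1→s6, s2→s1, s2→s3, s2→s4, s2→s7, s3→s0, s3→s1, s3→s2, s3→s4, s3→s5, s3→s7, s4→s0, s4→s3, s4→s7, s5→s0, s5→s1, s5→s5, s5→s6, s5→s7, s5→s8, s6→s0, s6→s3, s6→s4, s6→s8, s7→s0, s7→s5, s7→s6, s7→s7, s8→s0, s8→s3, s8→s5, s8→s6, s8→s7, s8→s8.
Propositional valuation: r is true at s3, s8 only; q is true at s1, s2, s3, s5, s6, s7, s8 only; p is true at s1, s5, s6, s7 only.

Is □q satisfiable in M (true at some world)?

Let φ = □q. Evaluate φ at each world:
  s0 (successors {s0, s1, s3, s7, s8}): φ is false.
  s1 (successors {s0, s1, s3, s6}): φ is false.
  s2 (successors {s1, s3, s4, s7}): φ is false.
  s3 (successors {s0, s1, s2, s4, s5, s7}): φ is false.
  s4 (successors {s0, s3, s7}): φ is false.
  s5 (successors {s0, s1, s5, s6, s7, s8}): φ is false.
  s6 (successors {s0, s3, s4, s8}): φ is false.
  s7 (successors {s0, s5, s6, s7}): φ is false.
  s8 (successors {s0, s3, s5, s6, s7, s8}): φ is false.
For instance, at s3:
  At s3: □q requires q at every successor {s0, s1, s2, s4, s5, s7}.
    q fails at s0, so □q is false at s3.

No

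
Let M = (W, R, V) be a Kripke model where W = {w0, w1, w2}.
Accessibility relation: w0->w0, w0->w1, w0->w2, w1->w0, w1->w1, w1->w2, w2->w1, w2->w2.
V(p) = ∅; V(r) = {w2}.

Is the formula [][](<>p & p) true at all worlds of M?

Let φ = [][](<>p & p). Evaluate φ at each world:
  w0 (successors {w0, w1, w2}): φ is false.
  w1 (successors {w0, w1, w2}): φ is false.
  w2 (successors {w1, w2}): φ is false.
Detail at w0 (counterexample):
  At w0: [][](<>p & p) requires [](<>p & p) at every successor {w0, w1, w2}.
    [](<>p & p) fails at w0, so [][](<>p & p) is false at w0.
      At w0: [](<>p & p) requires <>p & p at every successor {w0, w1, w2}.
        <>p & p fails at w0, so [](<>p & p) is false at w0.

No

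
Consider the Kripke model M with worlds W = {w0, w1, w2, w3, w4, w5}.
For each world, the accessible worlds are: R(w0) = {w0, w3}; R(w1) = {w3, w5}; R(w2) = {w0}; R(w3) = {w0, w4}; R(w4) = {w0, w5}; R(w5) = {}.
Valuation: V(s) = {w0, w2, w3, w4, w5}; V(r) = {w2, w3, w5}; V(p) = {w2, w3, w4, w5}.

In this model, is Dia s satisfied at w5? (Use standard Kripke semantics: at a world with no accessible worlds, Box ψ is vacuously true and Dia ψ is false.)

No

At w5: no accessible worlds, so Dia s is false.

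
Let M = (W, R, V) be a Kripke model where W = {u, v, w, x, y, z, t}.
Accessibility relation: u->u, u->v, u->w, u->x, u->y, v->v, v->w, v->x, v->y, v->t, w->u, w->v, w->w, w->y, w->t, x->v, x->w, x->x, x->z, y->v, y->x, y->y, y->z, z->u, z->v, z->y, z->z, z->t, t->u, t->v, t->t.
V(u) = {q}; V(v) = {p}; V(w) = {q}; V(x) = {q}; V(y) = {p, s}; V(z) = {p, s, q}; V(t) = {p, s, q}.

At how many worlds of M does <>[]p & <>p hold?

0

Recall that []ψ holds at a world iff ψ holds at every accessible world, and <>ψ holds iff ψ holds at some accessible world.
Let φ = <>[]p & <>p. Evaluate φ at each world:
  u (successors {u, v, w, x, y}): φ is false.
  v (successors {v, w, x, y, t}): φ is false.
  w (successors {u, v, w, y, t}): φ is false.
  x (successors {v, w, x, z}): φ is false.
  y (successors {v, x, y, z}): φ is false.
  z (successors {u, v, y, z, t}): φ is false.
  t (successors {u, v, t}): φ is false.
For instance, at t:
  At t: <>[]p is false, <>p is true, so <>[]p & <>p is false.
    At t: <>[]p requires []p at some successor in {u, v, t}.
      At u: []p is false.
      At v: []p is false.
      At t: []p is false.
    So <>[]p is false at t.
    At t: <>p requires p at some successor in {u, v, t}.
      p holds at v, so <>p is true at t.
Satisfying worlds: none.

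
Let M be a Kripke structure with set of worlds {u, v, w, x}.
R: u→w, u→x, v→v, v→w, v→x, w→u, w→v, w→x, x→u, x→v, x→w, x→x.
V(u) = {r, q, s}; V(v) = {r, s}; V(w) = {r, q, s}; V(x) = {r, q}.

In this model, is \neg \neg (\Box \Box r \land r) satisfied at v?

Yes

Recall that \Box ψ holds at a world iff ψ holds at every accessible world, and \Diamond ψ holds iff ψ holds at some accessible world.
At v: \neg (\Box \Box r \land r) is false, so \neg \neg (\Box \Box r \land r) is true.
  At v: \Box \Box r \land r is true, so \neg (\Box \Box r \land r) is false.
    At v: \Box \Box r is true, r is true, so \Box \Box r \land r is true.
      At v: \Box \Box r requires \Box r at every successor {v, w, x}.
        At v: \Box r is true.
        At w: \Box r is true.
        At x: \Box r is true.
      So \Box \Box r is true at v.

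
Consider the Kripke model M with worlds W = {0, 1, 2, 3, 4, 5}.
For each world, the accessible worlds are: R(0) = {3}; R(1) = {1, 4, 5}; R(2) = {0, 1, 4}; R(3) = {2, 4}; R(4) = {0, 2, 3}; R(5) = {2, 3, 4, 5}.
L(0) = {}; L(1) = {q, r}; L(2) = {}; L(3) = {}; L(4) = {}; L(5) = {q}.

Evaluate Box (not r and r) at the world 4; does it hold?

At 4: Box (not r and r) requires not r and r at every successor {0, 2, 3}.
  not r and r fails at 0, so Box (not r and r) is false at 4.

No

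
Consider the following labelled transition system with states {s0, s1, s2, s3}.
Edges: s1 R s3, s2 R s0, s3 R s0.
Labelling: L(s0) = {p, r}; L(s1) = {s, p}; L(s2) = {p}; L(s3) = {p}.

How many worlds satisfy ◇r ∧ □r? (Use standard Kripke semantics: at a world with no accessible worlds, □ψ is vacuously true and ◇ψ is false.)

2

Let φ = ◇r ∧ □r. Evaluate φ at each world:
  s0 (successors ∅): φ is false.
  s1 (successors {s3}): φ is false.
  s2 (successors {s0}): φ is true.
  s3 (successors {s0}): φ is true.
For instance, at s3:
  At s3: ◇r is true, □r is true, so ◇r ∧ □r is true.
    At s3: ◇r requires r at some successor in {s0}.
      r holds at s0, so ◇r is true at s3.
    At s3: □r requires r at every successor {s0}.
      At s0: r is true.
    So □r is true at s3.
Satisfying worlds: {s2, s3}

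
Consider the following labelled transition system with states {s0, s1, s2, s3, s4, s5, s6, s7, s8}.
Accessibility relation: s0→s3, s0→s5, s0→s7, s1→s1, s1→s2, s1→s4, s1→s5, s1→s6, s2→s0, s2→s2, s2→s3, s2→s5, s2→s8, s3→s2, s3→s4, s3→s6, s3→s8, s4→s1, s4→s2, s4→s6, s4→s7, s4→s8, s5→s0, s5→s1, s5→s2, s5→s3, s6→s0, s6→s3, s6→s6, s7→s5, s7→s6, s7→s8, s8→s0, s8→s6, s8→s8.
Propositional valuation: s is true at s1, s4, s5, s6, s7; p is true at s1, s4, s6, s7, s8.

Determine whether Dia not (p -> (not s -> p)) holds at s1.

No

Recall that Dia ψ holds at a world iff ψ holds at some accessible world.
At s1: Dia not (p -> (not s -> p)) requires not (p -> (not s -> p)) at some successor in {s1, s2, s4, s5, s6}.
  At s1: not (p -> (not s -> p)) is false.
  At s2: not (p -> (not s -> p)) is false.
  At s4: not (p -> (not s -> p)) is false.
  At s5: not (p -> (not s -> p)) is false.
  At s6: not (p -> (not s -> p)) is false.
So Dia not (p -> (not s -> p)) is false at s1.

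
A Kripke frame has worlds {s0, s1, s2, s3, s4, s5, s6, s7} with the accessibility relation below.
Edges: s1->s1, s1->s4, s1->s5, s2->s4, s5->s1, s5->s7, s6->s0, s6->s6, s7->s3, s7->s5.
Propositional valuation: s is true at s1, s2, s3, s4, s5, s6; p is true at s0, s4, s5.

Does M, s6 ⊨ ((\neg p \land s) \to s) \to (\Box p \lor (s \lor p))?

At s6: (\neg p \land s) \to s is true, \Box p \lor (s \lor p) is true, so ((\neg p \land s) \to s) \to (\Box p \lor (s \lor p)) is true.
  At s6: \Box p is false, s \lor p is true, so \Box p \lor (s \lor p) is true.
    At s6: \Box p requires p at every successor {s0, s6}.
      p fails at s6, so \Box p is false at s6.

Yes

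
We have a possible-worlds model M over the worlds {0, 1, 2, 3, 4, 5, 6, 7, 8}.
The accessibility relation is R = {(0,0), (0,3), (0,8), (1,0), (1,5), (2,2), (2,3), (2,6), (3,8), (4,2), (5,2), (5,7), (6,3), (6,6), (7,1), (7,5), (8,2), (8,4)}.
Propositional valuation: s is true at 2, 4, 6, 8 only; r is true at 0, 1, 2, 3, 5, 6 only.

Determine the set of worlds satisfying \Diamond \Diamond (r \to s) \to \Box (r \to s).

Let φ = \Diamond \Diamond (r \to s) \to \Box (r \to s). Evaluate φ at each world:
  0 (successors {0, 3, 8}): φ is false.
  1 (successors {0, 5}): φ is false.
  2 (successors {2, 3, 6}): φ is false.
  3 (successors {8}): φ is true.
  4 (successors {2}): φ is true.
  5 (successors {2, 7}): φ is true.
  6 (successors {3, 6}): φ is false.
  7 (successors {1, 5}): φ is false.
  8 (successors {2, 4}): φ is true.
For instance, at 8:
  At 8: \Diamond \Diamond (r \to s) is true, \Box (r \to s) is true, so \Diamond \Diamond (r \to s) \to \Box (r \to s) is true.
    At 8: \Diamond \Diamond (r \to s) requires \Diamond (r \to s) at some successor in {2, 4}.
      \Diamond (r \to s) holds at 2, so \Diamond \Diamond (r \to s) is true at 8.
    At 8: \Box (r \to s) requires r \to s at every successor {2, 4}.
      At 2: r \to s is true.
      At 4: r \to s is true.
    So \Box (r \to s) is true at 8.
Satisfying worlds: {3, 4, 5, 8}

3, 4, 5, 8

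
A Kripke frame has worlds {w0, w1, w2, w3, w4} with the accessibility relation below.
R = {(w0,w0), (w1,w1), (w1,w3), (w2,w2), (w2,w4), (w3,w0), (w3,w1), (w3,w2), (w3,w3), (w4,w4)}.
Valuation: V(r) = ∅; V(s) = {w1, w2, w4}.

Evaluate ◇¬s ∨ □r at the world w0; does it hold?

Yes

At w0: ◇¬s is true, □r is false, so ◇¬s ∨ □r is true.
  At w0: ◇¬s requires ¬s at some successor in {w0}.
    ¬s holds at w0, so ◇¬s is true at w0.
  At w0: □r requires r at every successor {w0}.
    r fails at w0, so □r is false at w0.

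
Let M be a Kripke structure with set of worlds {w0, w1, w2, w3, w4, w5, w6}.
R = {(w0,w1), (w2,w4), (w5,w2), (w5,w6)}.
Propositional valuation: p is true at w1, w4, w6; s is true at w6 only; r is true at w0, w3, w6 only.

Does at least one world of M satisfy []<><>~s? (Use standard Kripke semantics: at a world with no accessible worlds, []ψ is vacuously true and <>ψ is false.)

Let φ = []<><>~s. Evaluate φ at each world:
  w0 (successors {w1}): φ is false.
  w1 (successors ∅): φ is true.
  w2 (successors {w4}): φ is false.
  w3 (successors ∅): φ is true.
  w4 (successors ∅): φ is true.
  w5 (successors {w2, w6}): φ is false.
  w6 (successors ∅): φ is true.
Detail at w1 (witness):
  At w1: no accessible worlds, so []<><>~s holds vacuously.

Yes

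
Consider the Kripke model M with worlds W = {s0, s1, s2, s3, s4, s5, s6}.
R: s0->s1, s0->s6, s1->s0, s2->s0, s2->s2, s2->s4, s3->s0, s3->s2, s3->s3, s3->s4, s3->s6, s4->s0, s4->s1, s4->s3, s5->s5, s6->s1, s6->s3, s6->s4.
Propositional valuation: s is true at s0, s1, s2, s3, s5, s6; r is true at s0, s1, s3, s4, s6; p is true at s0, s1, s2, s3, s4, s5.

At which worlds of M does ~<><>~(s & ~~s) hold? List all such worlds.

s1, s5

Let φ = ~<><>~(s & ~~s). Evaluate φ at each world:
  s0 (successors {s1, s6}): φ is false.
  s1 (successors {s0}): φ is true.
  s2 (successors {s0, s2, s4}): φ is false.
  s3 (successors {s0, s2, s3, s4, s6}): φ is false.
  s4 (successors {s0, s1, s3}): φ is false.
  s5 (successors {s5}): φ is true.
  s6 (successors {s1, s3, s4}): φ is false.
For instance, at s1:
  At s1: <><>~(s & ~~s) is false, so ~<><>~(s & ~~s) is true.
    At s1: <><>~(s & ~~s) requires <>~(s & ~~s) at some successor in {s0}.
      At s0: <>~(s & ~~s) is false.
    So <><>~(s & ~~s) is false at s1.
Satisfying worlds: {s1, s5}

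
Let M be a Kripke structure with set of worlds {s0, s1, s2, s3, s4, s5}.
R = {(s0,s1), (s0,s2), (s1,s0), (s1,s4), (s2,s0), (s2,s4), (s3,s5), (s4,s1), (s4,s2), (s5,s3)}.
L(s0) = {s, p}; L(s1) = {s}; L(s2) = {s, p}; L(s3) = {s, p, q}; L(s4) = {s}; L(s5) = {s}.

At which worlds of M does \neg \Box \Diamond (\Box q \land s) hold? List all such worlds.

Let φ = \neg \Box \Diamond (\Box q \land s). Evaluate φ at each world:
  s0 (successors {s1, s2}): φ is true.
  s1 (successors {s0, s4}): φ is true.
  s2 (successors {s0, s4}): φ is true.
  s3 (successors {s5}): φ is true.
  s4 (successors {s1, s2}): φ is true.
  s5 (successors {s3}): φ is false.
For instance, at s3:
  At s3: \Box \Diamond (\Box q \land s) is false, so \neg \Box \Diamond (\Box q \land s) is true.
    At s3: \Box \Diamond (\Box q \land s) requires \Diamond (\Box q \land s) at every successor {s5}.
      \Diamond (\Box q \land s) fails at s5, so \Box \Diamond (\Box q \land s) is false at s3.
Satisfying worlds: {s0, s1, s2, s3, s4}

s0, s1, s2, s3, s4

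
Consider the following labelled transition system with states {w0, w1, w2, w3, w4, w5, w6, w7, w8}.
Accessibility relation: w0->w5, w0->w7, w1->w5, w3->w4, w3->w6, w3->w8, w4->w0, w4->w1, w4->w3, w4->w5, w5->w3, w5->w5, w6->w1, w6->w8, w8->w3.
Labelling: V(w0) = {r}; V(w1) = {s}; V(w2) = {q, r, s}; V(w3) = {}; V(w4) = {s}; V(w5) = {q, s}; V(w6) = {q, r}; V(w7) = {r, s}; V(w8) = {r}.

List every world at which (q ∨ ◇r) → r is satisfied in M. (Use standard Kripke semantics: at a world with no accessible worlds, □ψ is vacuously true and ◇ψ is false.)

Let φ = (q ∨ ◇r) → r. Evaluate φ at each world:
  w0 (successors {w5, w7}): φ is true.
  w1 (successors {w5}): φ is true.
  w2 (successors ∅): φ is true.
  w3 (successors {w4, w6, w8}): φ is false.
  w4 (successors {w0, w1, w3, w5}): φ is false.
  w5 (successors {w3, w5}): φ is false.
  w6 (successors {w1, w8}): φ is true.
  w7 (successors ∅): φ is true.
  w8 (successors {w3}): φ is true.
For instance, at w0:
  At w0: q ∨ ◇r is true, r is true, so (q ∨ ◇r) → r is true.
    At w0: q is false, ◇r is true, so q ∨ ◇r is true.
      At w0: ◇r requires r at some successor in {w5, w7}.
        r holds at w7, so ◇r is true at w0.
Satisfying worlds: {w0, w1, w2, w6, w7, w8}

w0, w1, w2, w6, w7, w8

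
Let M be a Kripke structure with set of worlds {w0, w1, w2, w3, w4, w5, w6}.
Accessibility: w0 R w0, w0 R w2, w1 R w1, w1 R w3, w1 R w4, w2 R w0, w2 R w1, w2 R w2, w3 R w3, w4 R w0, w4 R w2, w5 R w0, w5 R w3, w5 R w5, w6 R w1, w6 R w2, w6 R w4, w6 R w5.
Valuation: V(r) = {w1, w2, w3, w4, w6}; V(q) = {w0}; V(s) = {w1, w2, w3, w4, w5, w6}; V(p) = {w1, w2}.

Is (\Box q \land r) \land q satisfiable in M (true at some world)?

No

Recall that \Box ψ holds at a world iff ψ holds at every accessible world, and \Diamond ψ holds iff ψ holds at some accessible world.
Let φ = (\Box q \land r) \land q. Evaluate φ at each world:
  w0 (successors {w0, w2}): φ is false.
  w1 (successors {w1, w3, w4}): φ is false.
  w2 (successors {w0, w1, w2}): φ is false.
  w3 (successors {w3}): φ is false.
  w4 (successors {w0, w2}): φ is false.
  w5 (successors {w0, w3, w5}): φ is false.
  w6 (successors {w1, w2, w4, w5}): φ is false.
For instance, at w3:
  At w3: \Box q \land r is false, q is false, so (\Box q \land r) \land q is false.
    At w3: \Box q is false, r is true, so \Box q \land r is false.
      At w3: \Box q requires q at every successor {w3}.
        q fails at w3, so \Box q is false at w3.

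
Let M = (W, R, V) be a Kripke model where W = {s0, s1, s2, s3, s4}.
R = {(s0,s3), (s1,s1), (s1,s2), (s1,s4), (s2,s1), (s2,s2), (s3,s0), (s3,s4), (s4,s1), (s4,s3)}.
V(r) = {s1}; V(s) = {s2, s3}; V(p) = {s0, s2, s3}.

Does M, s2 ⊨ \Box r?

No

At s2: \Box r requires r at every successor {s1, s2}.
  r fails at s2, so \Box r is false at s2.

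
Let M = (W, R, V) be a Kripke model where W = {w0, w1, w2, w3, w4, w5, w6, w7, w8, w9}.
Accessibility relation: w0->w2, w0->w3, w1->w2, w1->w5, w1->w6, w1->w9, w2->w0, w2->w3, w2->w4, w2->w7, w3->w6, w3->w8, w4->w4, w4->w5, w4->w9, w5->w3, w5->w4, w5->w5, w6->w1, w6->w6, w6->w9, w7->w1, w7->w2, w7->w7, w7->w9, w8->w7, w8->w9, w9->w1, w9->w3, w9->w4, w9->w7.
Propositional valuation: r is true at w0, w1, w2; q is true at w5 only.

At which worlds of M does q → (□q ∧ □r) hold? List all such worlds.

w0, w1, w2, w3, w4, w6, w7, w8, w9

Let φ = q → (□q ∧ □r). Evaluate φ at each world:
  w0 (successors {w2, w3}): φ is true.
  w1 (successors {w2, w5, w6, w9}): φ is true.
  w2 (successors {w0, w3, w4, w7}): φ is true.
  w3 (successors {w6, w8}): φ is true.
  w4 (successors {w4, w5, w9}): φ is true.
  w5 (successors {w3, w4, w5}): φ is false.
  w6 (successors {w1, w6, w9}): φ is true.
  w7 (successors {w1, w2, w7, w9}): φ is true.
  w8 (successors {w7, w9}): φ is true.
  w9 (successors {w1, w3, w4, w7}): φ is true.
For instance, at w3:
  At w3: q is false, □q ∧ □r is false, so q → (□q ∧ □r) is true.
    At w3: □q is false, □r is false, so □q ∧ □r is false.
      At w3: □q requires q at every successor {w6, w8}.
        q fails at w6, so □q is false at w3.
      At w3: □r requires r at every successor {w6, w8}.
        r fails at w6, so □r is false at w3.
Satisfying worlds: {w0, w1, w2, w3, w4, w6, w7, w8, w9}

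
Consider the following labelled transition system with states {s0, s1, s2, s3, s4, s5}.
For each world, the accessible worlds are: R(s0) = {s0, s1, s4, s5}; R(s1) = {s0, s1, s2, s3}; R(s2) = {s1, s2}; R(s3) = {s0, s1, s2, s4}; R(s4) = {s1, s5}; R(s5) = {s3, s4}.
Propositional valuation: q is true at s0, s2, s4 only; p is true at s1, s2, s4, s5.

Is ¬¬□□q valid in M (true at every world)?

Recall that □ψ holds at a world iff ψ holds at every accessible world, and ◇ψ holds iff ψ holds at some accessible world.
Let φ = ¬¬□□q. Evaluate φ at each world:
  s0 (successors {s0, s1, s4, s5}): φ is false.
  s1 (successors {s0, s1, s2, s3}): φ is false.
  s2 (successors {s1, s2}): φ is false.
  s3 (successors {s0, s1, s2, s4}): φ is false.
  s4 (successors {s1, s5}): φ is false.
  s5 (successors {s3, s4}): φ is false.
Detail at s0 (counterexample):
  At s0: ¬□□q is true, so ¬¬□□q is false.
    At s0: □□q is false, so ¬□□q is true.
      At s0: □□q requires □q at every successor {s0, s1, s4, s5}.
        □q fails at s0, so □□q is false at s0.

No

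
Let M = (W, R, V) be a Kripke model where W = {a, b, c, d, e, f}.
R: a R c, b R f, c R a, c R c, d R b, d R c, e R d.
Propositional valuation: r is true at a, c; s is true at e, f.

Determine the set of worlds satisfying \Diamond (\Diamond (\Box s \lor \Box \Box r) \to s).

b

Recall that \Box ψ holds at a world iff ψ holds at every accessible world, and \Diamond ψ holds iff ψ holds at some accessible world.
Let φ = \Diamond (\Diamond (\Box s \lor \Box \Box r) \to s). Evaluate φ at each world:
  a (successors {c}): φ is false.
  b (successors {f}): φ is true.
  c (successors {a, c}): φ is false.
  d (successors {b, c}): φ is false.
  e (successors {d}): φ is false.
  f (successors ∅): φ is false.
For instance, at a:
  At a: \Diamond (\Diamond (\Box s \lor \Box \Box r) \to s) requires \Diamond (\Box s \lor \Box \Box r) \to s at some successor in {c}.
    At c: \Diamond (\Box s \lor \Box \Box r) \to s is false.
  So \Diamond (\Diamond (\Box s \lor \Box \Box r) \to s) is false at a.
Satisfying worlds: {b}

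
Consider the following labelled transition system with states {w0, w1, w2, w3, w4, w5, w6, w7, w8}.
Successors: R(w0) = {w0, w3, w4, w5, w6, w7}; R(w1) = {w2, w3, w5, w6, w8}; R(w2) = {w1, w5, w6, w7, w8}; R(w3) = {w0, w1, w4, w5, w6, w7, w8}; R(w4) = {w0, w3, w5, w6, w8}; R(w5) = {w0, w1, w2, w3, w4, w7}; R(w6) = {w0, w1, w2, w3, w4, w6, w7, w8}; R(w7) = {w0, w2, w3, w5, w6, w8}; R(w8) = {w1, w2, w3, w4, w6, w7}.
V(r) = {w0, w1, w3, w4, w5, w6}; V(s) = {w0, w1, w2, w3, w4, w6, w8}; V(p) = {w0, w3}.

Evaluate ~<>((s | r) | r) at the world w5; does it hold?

Recall that <>ψ holds at a world iff ψ holds at some accessible world.
At w5: <>((s | r) | r) is true, so ~<>((s | r) | r) is false.
  At w5: <>((s | r) | r) requires (s | r) | r at some successor in {w0, w1, w2, w3, w4, w7}.
    (s | r) | r holds at w0, so <>((s | r) | r) is true at w5.

No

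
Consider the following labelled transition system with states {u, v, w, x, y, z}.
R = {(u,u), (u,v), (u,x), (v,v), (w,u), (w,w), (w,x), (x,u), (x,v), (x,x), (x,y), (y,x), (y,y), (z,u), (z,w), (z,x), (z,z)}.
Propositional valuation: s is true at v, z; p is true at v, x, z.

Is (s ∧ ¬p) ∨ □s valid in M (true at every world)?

Let φ = (s ∧ ¬p) ∨ □s. Evaluate φ at each world:
  u (successors {u, v, x}): φ is false.
  v (successors {v}): φ is true.
  w (successors {u, w, x}): φ is false.
  x (successors {u, v, x, y}): φ is false.
  y (successors {x, y}): φ is false.
  z (successors {u, w, x, z}): φ is false.
Detail at u (counterexample):
  At u: s ∧ ¬p is false, □s is false, so (s ∧ ¬p) ∨ □s is false.
    At u: □s requires s at every successor {u, v, x}.
      s fails at u, so □s is false at u.

No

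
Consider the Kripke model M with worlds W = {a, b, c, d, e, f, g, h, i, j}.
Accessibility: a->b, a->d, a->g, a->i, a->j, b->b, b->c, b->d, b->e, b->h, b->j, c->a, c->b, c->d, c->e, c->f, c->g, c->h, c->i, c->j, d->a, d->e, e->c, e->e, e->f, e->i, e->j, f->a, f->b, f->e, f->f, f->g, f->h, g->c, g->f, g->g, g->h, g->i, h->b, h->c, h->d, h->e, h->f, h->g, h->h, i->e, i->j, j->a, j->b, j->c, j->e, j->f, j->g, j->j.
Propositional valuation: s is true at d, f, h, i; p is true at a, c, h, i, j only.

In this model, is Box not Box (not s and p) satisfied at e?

Yes

At e: Box not Box (not s and p) requires not Box (not s and p) at every successor {c, e, f, i, j}.
  At c: not Box (not s and p) is true.
  At e: not Box (not s and p) is true.
  At f: not Box (not s and p) is true.
  At i: not Box (not s and p) is true.
  At j: not Box (not s and p) is true.
So Box not Box (not s and p) is true at e.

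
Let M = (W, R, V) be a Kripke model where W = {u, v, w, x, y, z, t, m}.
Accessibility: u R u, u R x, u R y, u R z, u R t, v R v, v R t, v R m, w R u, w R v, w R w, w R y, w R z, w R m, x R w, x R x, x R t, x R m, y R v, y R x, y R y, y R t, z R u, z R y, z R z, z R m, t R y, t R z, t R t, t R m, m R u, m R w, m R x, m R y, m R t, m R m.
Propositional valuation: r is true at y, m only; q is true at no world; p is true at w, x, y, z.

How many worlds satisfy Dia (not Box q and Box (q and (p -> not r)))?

Let φ = Dia (not Box q and Box (q and (p -> not r))). Evaluate φ at each world:
  u (successors {u, x, y, z, t}): φ is false.
  v (successors {v, t, m}): φ is false.
  w (successors {u, v, w, y, z, m}): φ is false.
  x (successors {w, x, t, m}): φ is false.
  y (successors {v, x, y, t}): φ is false.
  z (successors {u, y, z, m}): φ is false.
  t (successors {y, z, t, m}): φ is false.
  m (successors {u, w, x, y, t, m}): φ is false.
For instance, at m:
  At m: Dia (not Box q and Box (q and (p -> not r))) requires not Box q and Box (q and (p -> not r)) at some successor in {u, w, x, y, t, m}.
    At u: not Box q and Box (q and (p -> not r)) is false.
    At w: not Box q and Box (q and (p -> not r)) is false.
    At x: not Box q and Box (q and (p -> not r)) is false.
    At y: not Box q and Box (q and (p -> not r)) is false.
    At t: not Box q and Box (q and (p -> not r)) is false.
    At m: not Box q and Box (q and (p -> not r)) is false.
  So Dia (not Box q and Box (q and (p -> not r))) is false at m.
Satisfying worlds: none.

0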